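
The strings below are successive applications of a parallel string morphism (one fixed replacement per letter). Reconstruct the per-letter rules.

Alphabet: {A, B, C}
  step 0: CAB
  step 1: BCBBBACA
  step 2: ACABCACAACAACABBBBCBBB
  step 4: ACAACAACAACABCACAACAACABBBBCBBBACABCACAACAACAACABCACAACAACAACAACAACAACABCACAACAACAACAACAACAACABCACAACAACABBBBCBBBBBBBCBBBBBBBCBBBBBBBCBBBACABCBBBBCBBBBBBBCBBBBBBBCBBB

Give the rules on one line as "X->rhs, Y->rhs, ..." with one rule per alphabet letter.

  step 1 ⇒ step 2: BCBBBACA ⇒ ACA·BC·ACA·ACA·ACA·BBB·BC·BBB
    A ↦ BBB
    B ↦ ACA
    C ↦ BC

A->BBB, B->ACA, C->BC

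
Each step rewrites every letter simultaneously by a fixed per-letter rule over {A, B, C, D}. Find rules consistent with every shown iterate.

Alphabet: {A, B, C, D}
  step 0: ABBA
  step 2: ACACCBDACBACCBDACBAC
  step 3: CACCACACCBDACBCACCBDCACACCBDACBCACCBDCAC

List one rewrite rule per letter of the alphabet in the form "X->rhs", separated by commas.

A->C, B->CBD, C->AC, D->ACB

  step 2 ⇒ step 3: ACACCBDACBACCBDACBAC ⇒ C·AC·C·AC·AC·CBD·ACB·C·AC·CBD·C·AC·AC·CBD·ACB·C·AC·CBD·C·AC
    A ↦ C
    B ↦ CBD
    C ↦ AC
    D ↦ ACB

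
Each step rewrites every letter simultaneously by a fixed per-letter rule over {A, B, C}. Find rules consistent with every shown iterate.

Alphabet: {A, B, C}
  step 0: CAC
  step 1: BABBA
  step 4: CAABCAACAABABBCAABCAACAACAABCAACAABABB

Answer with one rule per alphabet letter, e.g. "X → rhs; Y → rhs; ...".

A->B, B->CAA, C->BA

  step 0 ⇒ step 1: CAC ⇒ BA·B·BA
    A ↦ B
    C ↦ BA
    B ↦ CAA  (constrained at step 1)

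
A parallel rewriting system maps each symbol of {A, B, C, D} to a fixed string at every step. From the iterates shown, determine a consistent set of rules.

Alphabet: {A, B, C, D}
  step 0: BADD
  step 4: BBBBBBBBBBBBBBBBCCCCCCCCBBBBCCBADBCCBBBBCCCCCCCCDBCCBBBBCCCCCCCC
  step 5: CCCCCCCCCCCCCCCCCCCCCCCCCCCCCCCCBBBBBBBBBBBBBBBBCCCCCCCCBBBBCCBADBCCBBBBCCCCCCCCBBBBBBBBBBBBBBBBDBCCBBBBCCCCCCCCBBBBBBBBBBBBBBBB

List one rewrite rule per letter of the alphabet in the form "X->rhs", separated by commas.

  step 4 ⇒ step 5: BBBBBBBBBBBBBBBBCCCCCCCCBBBBCCBADBCCBBBBCCCCCCCCDBCCBBBBCCCCCCCC ⇒ CC·CC·CC·CC·CC·CC·CC·CC·CC·CC·CC·CC·CC·CC·CC·CC·BB·BB·BB·BB·BB·BB·BB·BB·CC·CC·CC·CC·BB·BB·CC·BA·DB·CC·BB·BB·CC·CC·CC·CC·BB·BB·BB·BB·BB·BB·BB·BB·DB·CC·BB·BB·CC·CC·CC·CC·BB·BB·BB·BB·BB·BB·BB·BB
    A ↦ BA
    B ↦ CC
    C ↦ BB
    D ↦ DB

A->BA, B->CC, C->BB, D->DB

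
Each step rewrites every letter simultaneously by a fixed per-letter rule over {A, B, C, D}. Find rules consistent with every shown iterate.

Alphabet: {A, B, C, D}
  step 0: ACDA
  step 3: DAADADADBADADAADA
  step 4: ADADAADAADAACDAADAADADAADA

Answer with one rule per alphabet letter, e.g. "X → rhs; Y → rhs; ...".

  step 3 ⇒ step 4: DAADADADBADADAADA ⇒ A·DA·DA·A·DA·A·DA·A·C·DA·A·DA·A·DA·DA·A·DA
    A ↦ DA
    B ↦ C
    D ↦ A
    C ↦ DB  (constrained at step 0)

A->DA, B->C, C->DB, D->A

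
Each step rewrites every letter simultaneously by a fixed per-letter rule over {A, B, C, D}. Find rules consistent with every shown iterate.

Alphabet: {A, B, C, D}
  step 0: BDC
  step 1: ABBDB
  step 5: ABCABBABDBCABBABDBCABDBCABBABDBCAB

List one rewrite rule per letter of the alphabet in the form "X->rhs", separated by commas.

A->C, B->AB, C->DB, D->B

  step 0 ⇒ step 1: BDC ⇒ AB·B·DB
    B ↦ AB
    C ↦ DB
    D ↦ B
    A ↦ C  (constrained at step 1)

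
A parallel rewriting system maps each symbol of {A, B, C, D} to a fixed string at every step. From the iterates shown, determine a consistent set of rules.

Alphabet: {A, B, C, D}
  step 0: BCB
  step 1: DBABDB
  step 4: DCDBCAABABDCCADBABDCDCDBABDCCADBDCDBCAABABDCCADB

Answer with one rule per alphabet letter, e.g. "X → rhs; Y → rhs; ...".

A->DC, B->DB, C->AB, D->CA

  step 0 ⇒ step 1: BCB ⇒ DB·AB·DB
    B ↦ DB
    C ↦ AB
    A ↦ DC  (constrained at step 1)
    D ↦ CA  (constrained at step 1)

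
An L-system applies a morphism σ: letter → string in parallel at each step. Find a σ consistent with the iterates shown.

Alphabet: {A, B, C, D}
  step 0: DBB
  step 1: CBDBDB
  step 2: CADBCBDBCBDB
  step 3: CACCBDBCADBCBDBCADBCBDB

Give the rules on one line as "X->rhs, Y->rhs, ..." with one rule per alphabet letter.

A->C, B->DB, C->CA, D->CB

  step 2 ⇒ step 3: CADBCBDBCBDB ⇒ CA·C·CB·DB·CA·DB·CB·DB·CA·DB·CB·DB
    A ↦ C
    B ↦ DB
    C ↦ CA
    D ↦ CB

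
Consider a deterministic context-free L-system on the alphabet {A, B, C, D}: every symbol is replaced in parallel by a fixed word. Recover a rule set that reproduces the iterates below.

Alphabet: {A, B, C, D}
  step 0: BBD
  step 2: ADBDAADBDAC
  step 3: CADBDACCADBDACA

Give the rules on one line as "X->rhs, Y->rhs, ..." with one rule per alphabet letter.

  step 2 ⇒ step 3: ADBDAADBDAC ⇒ C·A·DBD·A·C·C·A·DBD·A·C·A
    A ↦ C
    B ↦ DBD
    C ↦ A
    D ↦ A

A->C, B->DBD, C->A, D->A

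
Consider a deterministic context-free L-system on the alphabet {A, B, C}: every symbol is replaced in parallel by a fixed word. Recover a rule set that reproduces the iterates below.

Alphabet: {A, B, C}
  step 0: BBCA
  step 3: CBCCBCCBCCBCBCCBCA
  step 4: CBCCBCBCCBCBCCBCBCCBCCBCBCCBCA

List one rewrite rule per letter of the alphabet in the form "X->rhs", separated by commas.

A->CA, B->C, C->CB

  step 3 ⇒ step 4: CBCCBCCBCCBCBCCBCA ⇒ CB·C·CB·CB·C·CB·CB·C·CB·CB·C·CB·C·CB·CB·C·CB·CA
    A ↦ CA
    B ↦ C
    C ↦ CB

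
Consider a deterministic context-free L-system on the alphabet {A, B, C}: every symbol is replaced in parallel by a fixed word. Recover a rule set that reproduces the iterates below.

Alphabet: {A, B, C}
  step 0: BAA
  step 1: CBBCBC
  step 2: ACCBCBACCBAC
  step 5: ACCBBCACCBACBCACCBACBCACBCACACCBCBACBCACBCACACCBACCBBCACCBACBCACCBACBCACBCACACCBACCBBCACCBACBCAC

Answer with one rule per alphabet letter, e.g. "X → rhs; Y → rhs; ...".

  step 1 ⇒ step 2: CBBCBC ⇒ AC·CB·CB·AC·CB·AC
    B ↦ CB
    C ↦ AC
  step 0 ⇒ step 1: BAA ⇒ CB·BC·BC
    A ↦ BC

A->BC, B->CB, C->AC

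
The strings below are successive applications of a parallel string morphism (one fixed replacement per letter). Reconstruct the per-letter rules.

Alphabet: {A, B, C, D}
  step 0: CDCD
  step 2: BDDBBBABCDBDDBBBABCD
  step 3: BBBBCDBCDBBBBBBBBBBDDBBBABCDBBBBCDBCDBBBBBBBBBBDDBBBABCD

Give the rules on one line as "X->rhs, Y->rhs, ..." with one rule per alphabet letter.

A->BDD, B->BBB, C->A, D->BCD

  step 2 ⇒ step 3: BDDBBBABCDBDDBBBABCD ⇒ BBB·BCD·BCD·BBB·BBB·BBB·BDD·BBB·A·BCD·BBB·BCD·BCD·BBB·BBB·BBB·BDD·BBB·A·BCD
    A ↦ BDD
    B ↦ BBB
    C ↦ A
    D ↦ BCD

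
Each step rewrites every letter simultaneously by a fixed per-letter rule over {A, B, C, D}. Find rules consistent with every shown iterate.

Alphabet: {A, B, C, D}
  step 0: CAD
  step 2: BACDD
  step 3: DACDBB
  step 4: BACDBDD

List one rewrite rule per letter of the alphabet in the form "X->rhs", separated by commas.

  step 3 ⇒ step 4: DACDBB ⇒ B·AC·D·B·D·D
    A ↦ AC
    B ↦ D
    C ↦ D
    D ↦ B

A->AC, B->D, C->D, D->B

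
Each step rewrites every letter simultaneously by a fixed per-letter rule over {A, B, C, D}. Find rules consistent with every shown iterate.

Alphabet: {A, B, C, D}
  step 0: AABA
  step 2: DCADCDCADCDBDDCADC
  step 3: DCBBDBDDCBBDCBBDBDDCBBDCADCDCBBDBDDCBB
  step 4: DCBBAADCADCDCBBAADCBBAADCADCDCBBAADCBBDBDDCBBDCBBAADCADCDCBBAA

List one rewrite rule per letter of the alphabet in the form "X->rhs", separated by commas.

  step 3 ⇒ step 4: DCBBDBDDCBBDCBBDBDDCBBDCADCDCBBDBDDCBB ⇒ DC·BB·A·A·DC·A·DC·DC·BB·A·A·DC·BB·A·A·DC·A·DC·DC·BB·A·A·DC·BB·DBD·DC·BB·DC·BB·A·A·DC·A·DC·DC·BB·A·A
    A ↦ DBD
    B ↦ A
    C ↦ BB
    D ↦ DC

A->DBD, B->A, C->BB, D->DC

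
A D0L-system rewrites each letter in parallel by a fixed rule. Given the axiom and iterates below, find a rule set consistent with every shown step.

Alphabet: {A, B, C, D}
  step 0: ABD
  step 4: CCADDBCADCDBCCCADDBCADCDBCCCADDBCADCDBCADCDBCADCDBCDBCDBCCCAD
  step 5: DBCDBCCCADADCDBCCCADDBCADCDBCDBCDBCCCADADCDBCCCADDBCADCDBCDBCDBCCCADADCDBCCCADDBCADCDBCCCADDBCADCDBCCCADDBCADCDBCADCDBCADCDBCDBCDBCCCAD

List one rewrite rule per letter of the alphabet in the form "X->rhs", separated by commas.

A->CC, B->C, C->DBC, D->AD

  step 4 ⇒ step 5: CCADDBCADCDBCCCADDBCADCDBCCCADDBCADCDBCADCDBCADCDBCDBCDBCCCAD ⇒ DBC·DBC·CC·AD·AD·C·DBC·CC·AD·DBC·AD·C·DBC·DBC·DBC·CC·AD·AD·C·DBC·CC·AD·DBC·AD·C·DBC·DBC·DBC·CC·AD·AD·C·DBC·CC·AD·DBC·AD·C·DBC·CC·AD·DBC·AD·C·DBC·CC·AD·DBC·AD·C·DBC·AD·C·DBC·AD·C·DBC·DBC·DBC·CC·AD
    A ↦ CC
    B ↦ C
    C ↦ DBC
    D ↦ AD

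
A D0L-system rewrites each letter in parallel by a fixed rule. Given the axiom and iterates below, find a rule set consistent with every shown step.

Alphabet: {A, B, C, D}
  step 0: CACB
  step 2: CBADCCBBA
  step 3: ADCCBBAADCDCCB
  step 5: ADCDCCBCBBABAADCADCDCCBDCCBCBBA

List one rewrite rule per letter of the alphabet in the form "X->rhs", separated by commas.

  step 2 ⇒ step 3: CBADCCBBA ⇒ A·DC·CB·B·A·A·DC·DC·CB
    A ↦ CB
    B ↦ DC
    C ↦ A
    D ↦ B

A->CB, B->DC, C->A, D->B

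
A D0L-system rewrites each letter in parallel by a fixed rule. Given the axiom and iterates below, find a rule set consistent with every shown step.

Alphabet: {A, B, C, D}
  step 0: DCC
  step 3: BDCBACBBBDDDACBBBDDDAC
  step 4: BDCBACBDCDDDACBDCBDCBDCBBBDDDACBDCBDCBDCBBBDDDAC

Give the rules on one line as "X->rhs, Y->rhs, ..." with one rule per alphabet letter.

  step 3 ⇒ step 4: BDCBACBBBDDDACBBBDDDAC ⇒ BDC·B·AC·BDC·DDD·AC·BDC·BDC·BDC·B·B·B·DDD·AC·BDC·BDC·BDC·B·B·B·DDD·AC
    A ↦ DDD
    B ↦ BDC
    C ↦ AC
    D ↦ B

A->DDD, B->BDC, C->AC, D->B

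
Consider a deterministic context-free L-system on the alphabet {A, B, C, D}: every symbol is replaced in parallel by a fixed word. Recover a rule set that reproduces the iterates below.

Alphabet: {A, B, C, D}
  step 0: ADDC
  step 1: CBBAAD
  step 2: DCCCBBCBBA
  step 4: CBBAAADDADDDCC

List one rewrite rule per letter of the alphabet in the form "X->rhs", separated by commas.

A->CBB, B->C, C->D, D->A

  step 1 ⇒ step 2: CBBAAD ⇒ D·C·C·CBB·CBB·A
    A ↦ CBB
    B ↦ C
    C ↦ D
    D ↦ A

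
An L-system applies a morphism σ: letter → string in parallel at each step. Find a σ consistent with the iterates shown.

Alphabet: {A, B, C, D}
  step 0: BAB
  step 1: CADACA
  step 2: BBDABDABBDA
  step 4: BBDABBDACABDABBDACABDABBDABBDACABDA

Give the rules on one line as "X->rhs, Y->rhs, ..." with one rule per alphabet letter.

A->DA, B->CA, C->BB, D->B

  step 1 ⇒ step 2: CADACA ⇒ BB·DA·B·DA·BB·DA
    A ↦ DA
    C ↦ BB
    D ↦ B
  step 0 ⇒ step 1: BAB ⇒ CA·DA·CA
    B ↦ CA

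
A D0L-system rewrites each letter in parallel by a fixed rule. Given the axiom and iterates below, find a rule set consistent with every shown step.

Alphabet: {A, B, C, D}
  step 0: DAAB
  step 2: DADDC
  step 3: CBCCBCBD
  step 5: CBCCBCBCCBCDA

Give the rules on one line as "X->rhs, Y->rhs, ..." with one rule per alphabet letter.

A->C, B->A, C->D, D->CB

  step 2 ⇒ step 3: DADDC ⇒ CB·C·CB·CB·D
    A ↦ C
    C ↦ D
    D ↦ CB
    B ↦ A  (constrained at step 0)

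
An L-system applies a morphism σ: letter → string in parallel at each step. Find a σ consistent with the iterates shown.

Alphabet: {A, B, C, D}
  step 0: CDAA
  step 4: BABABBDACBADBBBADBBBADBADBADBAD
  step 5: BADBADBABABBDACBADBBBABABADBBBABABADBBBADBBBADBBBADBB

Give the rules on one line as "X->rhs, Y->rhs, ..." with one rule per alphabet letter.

  step 4 ⇒ step 5: BABABBDACBADBBBADBBBADBADBADBAD ⇒ BA·D·BA·D·BA·BA·BB·D·AC·BA·D·BB·BA·BA·BA·D·BB·BA·BA·BA·D·BB·BA·D·BB·BA·D·BB·BA·D·BB
    A ↦ D
    B ↦ BA
    C ↦ AC
    D ↦ BB

A->D, B->BA, C->AC, D->BB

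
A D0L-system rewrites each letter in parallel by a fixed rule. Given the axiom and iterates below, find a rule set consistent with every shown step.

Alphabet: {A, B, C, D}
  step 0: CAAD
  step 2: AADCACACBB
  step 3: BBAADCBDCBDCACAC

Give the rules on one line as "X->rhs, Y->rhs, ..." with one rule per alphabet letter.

  step 2 ⇒ step 3: AADCACACBB ⇒ B·B·AA·DC·B·DC·B·DC·AC·AC
    A ↦ B
    B ↦ AC
    C ↦ DC
    D ↦ AA

A->B, B->AC, C->DC, D->AA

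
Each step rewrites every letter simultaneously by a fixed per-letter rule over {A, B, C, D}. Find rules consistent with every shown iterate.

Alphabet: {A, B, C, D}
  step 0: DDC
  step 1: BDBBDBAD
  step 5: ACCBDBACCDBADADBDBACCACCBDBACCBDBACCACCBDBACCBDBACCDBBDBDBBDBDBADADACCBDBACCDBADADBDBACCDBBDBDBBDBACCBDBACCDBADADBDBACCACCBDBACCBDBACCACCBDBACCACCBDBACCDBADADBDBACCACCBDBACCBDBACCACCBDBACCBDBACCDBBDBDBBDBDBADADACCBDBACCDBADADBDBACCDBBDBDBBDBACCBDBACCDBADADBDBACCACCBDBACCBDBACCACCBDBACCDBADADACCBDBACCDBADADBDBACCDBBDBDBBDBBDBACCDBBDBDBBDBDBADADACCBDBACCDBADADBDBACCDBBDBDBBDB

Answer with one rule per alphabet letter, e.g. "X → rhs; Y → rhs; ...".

A->DB, B->ACC, C->AD, D->BDB

  step 0 ⇒ step 1: DDC ⇒ BDB·BDB·AD
    C ↦ AD
    D ↦ BDB
    A ↦ DB  (constrained at step 1)
    B ↦ ACC  (constrained at step 1)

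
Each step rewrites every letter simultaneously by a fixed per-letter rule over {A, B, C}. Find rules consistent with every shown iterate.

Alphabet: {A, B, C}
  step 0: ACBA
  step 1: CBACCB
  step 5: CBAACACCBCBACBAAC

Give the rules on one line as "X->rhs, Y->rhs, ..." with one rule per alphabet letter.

A->CB, B->C, C->A

  step 0 ⇒ step 1: ACBA ⇒ CB·A·C·CB
    A ↦ CB
    B ↦ C
    C ↦ A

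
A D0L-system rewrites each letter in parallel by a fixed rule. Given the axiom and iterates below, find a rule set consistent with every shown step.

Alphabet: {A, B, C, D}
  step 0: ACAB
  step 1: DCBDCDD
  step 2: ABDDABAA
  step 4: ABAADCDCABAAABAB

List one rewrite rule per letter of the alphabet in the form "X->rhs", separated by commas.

  step 1 ⇒ step 2: DCBDCDD ⇒ A·B·DD·A·B·A·A
    B ↦ DD
    C ↦ B
    D ↦ A
  step 0 ⇒ step 1: ACAB ⇒ DC·B·DC·DD
    A ↦ DC

A->DC, B->DD, C->B, D->A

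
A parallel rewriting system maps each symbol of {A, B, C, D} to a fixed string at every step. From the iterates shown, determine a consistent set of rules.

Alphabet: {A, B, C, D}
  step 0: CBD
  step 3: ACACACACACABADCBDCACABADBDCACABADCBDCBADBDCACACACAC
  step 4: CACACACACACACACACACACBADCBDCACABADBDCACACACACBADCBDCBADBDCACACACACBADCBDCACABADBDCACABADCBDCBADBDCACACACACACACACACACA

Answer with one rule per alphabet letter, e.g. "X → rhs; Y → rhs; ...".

  step 3 ⇒ step 4: ACACACACACABADCBDCACABADBDCACABADCBDCBADBDCACACACAC ⇒ C·ACA·C·ACA·C·ACA·C·ACA·C·ACA·C·BAD·C·BDC·ACA·BAD·BDC·ACA·C·ACA·C·BAD·C·BDC·BAD·BDC·ACA·C·ACA·C·BAD·C·BDC·ACA·BAD·BDC·ACA·BAD·C·BDC·BAD·BDC·ACA·C·ACA·C·ACA·C·ACA·C·ACA
    A ↦ C
    B ↦ BAD
    C ↦ ACA
    D ↦ BDC

A->C, B->BAD, C->ACA, D->BDC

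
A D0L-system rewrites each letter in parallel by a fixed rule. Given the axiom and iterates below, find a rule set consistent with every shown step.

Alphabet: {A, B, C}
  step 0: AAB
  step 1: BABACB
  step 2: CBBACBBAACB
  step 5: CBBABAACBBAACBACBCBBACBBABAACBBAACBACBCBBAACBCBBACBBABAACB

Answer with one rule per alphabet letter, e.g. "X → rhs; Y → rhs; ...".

A->BA, B->CB, C->A

  step 1 ⇒ step 2: BABACB ⇒ CB·BA·CB·BA·A·CB
    A ↦ BA
    B ↦ CB
    C ↦ A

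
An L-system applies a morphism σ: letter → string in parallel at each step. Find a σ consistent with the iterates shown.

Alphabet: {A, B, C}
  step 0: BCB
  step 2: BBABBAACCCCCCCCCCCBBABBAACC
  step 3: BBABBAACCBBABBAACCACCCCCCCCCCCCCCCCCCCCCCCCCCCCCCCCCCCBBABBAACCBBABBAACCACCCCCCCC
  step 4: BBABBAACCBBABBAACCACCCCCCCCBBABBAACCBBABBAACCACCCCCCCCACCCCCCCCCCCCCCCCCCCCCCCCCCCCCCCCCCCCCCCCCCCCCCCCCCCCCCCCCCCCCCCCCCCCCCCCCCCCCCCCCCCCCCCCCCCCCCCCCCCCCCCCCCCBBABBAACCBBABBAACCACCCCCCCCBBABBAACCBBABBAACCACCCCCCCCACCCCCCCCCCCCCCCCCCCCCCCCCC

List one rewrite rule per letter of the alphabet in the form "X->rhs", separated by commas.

  step 3 ⇒ step 4: BBABBAACCBBABBAACCACCCCCCCCCCCCCCCCCCCCCCCCCCCCCCCCCCCBBABBAACCBBABBAACCACCCCCCCC ⇒ BBA·BBA·ACC·BBA·BBA·ACC·ACC·CCC·CCC·BBA·BBA·ACC·BBA·BBA·ACC·ACC·CCC·CCC·ACC·CCC·CCC·CCC·CCC·CCC·CCC·CCC·CCC·CCC·CCC·CCC·CCC·CCC·CCC·CCC·CCC·CCC·CCC·CCC·CCC·CCC·CCC·CCC·CCC·CCC·CCC·CCC·CCC·CCC·CCC·CCC·CCC·CCC·CCC·CCC·BBA·BBA·ACC·BBA·BBA·ACC·ACC·CCC·CCC·BBA·BBA·ACC·BBA·BBA·ACC·ACC·CCC·CCC·ACC·CCC·CCC·CCC·CCC·CCC·CCC·CCC·CCC
    A ↦ ACC
    B ↦ BBA
    C ↦ CCC

A->ACC, B->BBA, C->CCC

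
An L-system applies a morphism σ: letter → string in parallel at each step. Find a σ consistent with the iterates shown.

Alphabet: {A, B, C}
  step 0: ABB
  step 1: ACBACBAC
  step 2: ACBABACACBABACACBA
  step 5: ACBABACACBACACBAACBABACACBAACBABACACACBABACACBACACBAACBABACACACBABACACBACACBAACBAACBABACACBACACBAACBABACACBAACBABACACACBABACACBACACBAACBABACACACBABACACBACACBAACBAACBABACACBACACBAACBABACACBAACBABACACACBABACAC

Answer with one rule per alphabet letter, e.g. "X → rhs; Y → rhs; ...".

A->AC, B->BAC, C->BA

  step 1 ⇒ step 2: ACBACBAC ⇒ AC·BA·BAC·AC·BA·BAC·AC·BA
    A ↦ AC
    B ↦ BAC
    C ↦ BA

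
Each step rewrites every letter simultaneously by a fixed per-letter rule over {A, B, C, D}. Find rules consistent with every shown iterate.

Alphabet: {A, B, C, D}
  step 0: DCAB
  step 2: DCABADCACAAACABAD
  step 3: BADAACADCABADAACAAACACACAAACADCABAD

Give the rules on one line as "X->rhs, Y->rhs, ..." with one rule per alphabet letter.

  step 2 ⇒ step 3: DCABADCACAAACABAD ⇒ BAD·AA·CA·D·CA·BAD·AA·CA·AA·CA·CA·CA·AA·CA·D·CA·BAD
    A ↦ CA
    B ↦ D
    C ↦ AA
    D ↦ BAD

A->CA, B->D, C->AA, D->BAD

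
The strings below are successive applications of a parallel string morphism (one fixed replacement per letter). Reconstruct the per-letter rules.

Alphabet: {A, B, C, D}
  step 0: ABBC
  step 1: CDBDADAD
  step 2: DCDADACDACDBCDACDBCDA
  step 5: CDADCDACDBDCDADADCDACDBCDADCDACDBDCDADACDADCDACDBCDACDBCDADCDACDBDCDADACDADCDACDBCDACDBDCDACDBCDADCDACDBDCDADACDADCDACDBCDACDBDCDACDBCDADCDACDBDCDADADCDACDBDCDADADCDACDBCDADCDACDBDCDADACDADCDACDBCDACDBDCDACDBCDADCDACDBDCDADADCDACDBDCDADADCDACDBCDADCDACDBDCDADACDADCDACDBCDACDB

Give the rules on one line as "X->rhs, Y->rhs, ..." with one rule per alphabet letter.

  step 1 ⇒ step 2: CDBDADAD ⇒ D·CDA·DA·CDA·CDB·CDA·CDB·CDA
    A ↦ CDB
    B ↦ DA
    C ↦ D
    D ↦ CDA

A->CDB, B->DA, C->D, D->CDA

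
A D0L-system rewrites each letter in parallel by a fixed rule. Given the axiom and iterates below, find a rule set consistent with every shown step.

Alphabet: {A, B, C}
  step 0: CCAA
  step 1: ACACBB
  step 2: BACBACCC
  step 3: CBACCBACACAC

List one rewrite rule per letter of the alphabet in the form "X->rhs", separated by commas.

A->B, B->C, C->AC

  step 2 ⇒ step 3: BACBACCC ⇒ C·B·AC·C·B·AC·AC·AC
    A ↦ B
    B ↦ C
    C ↦ AC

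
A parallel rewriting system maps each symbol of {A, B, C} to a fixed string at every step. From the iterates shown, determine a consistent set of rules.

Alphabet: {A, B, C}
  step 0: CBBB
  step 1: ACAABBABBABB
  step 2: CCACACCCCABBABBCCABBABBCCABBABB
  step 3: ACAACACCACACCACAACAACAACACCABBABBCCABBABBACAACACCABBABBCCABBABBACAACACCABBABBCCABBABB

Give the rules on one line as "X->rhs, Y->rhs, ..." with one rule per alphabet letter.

A->CC, B->ABB, C->ACA

  step 2 ⇒ step 3: CCACACCCCABBABBCCABBABBCCABBABB ⇒ ACA·ACA·CC·ACA·CC·ACA·ACA·ACA·ACA·CC·ABB·ABB·CC·ABB·ABB·ACA·ACA·CC·ABB·ABB·CC·ABB·ABB·ACA·ACA·CC·ABB·ABB·CC·ABB·ABB
    A ↦ CC
    B ↦ ABB
    C ↦ ACA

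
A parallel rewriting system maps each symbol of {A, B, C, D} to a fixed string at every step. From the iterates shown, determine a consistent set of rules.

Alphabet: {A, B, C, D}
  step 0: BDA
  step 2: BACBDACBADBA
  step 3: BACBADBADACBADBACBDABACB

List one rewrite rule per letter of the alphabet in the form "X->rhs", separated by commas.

A->CB, B->BA, C->AD, D->DA

  step 2 ⇒ step 3: BACBDACBADBA ⇒ BA·CB·AD·BA·DA·CB·AD·BA·CB·DA·BA·CB
    A ↦ CB
    B ↦ BA
    C ↦ AD
    D ↦ DA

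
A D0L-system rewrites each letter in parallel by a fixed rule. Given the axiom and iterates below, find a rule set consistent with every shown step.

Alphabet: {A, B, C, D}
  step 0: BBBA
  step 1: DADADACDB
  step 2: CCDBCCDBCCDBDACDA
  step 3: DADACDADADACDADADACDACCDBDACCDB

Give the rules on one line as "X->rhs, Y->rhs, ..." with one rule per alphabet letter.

  step 2 ⇒ step 3: CCDBCCDBCCDBDACDA ⇒ DA·DA·C·DA·DA·DA·C·DA·DA·DA·C·DA·C·CDB·DA·C·CDB
    A ↦ CDB
    B ↦ DA
    C ↦ DA
    D ↦ C

A->CDB, B->DA, C->DA, D->C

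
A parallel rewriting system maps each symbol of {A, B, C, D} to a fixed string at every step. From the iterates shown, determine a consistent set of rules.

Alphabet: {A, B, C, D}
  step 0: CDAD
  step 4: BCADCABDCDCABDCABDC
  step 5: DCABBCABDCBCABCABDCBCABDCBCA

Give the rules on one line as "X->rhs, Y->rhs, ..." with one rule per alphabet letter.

A->B, B->DC, C->A, D->BC

  step 4 ⇒ step 5: BCADCABDCDCABDCABDC ⇒ DC·A·B·BC·A·B·DC·BC·A·BC·A·B·DC·BC·A·B·DC·BC·A
    A ↦ B
    B ↦ DC
    C ↦ A
    D ↦ BC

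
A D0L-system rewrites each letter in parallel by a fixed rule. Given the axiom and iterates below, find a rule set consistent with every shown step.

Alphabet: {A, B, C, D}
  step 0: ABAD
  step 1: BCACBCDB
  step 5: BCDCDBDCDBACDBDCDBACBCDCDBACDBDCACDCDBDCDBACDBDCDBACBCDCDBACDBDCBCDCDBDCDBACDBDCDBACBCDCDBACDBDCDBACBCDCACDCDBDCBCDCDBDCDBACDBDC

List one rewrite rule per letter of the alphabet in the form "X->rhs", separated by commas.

  step 0 ⇒ step 1: ABAD ⇒ BC·AC·BC·DB
    A ↦ BC
    B ↦ AC
    D ↦ DB
    C ↦ DC  (constrained at step 1)

A->BC, B->AC, C->DC, D->DB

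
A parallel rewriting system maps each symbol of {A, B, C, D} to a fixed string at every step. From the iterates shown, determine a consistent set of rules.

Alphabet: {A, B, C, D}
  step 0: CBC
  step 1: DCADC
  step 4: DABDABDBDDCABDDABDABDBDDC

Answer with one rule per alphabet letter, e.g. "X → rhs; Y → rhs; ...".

  step 0 ⇒ step 1: CBC ⇒ DC·A·DC
    B ↦ A
    C ↦ DC
    A ↦ D  (constrained at step 1)
    D ↦ BD  (constrained at step 1)

A->D, B->A, C->DC, D->BD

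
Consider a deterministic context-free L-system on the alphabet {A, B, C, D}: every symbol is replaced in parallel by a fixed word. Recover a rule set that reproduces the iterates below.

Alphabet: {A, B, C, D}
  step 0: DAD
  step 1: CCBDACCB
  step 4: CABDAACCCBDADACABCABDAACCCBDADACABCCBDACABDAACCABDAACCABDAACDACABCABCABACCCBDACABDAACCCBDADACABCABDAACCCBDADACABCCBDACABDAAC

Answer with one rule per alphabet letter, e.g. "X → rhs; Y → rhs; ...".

A->DA, B->AC, C->CAB, D->CCB

  step 0 ⇒ step 1: DAD ⇒ CCB·DA·CCB
    A ↦ DA
    D ↦ CCB
    B ↦ AC  (constrained at step 1)
    C ↦ CAB  (constrained at step 1)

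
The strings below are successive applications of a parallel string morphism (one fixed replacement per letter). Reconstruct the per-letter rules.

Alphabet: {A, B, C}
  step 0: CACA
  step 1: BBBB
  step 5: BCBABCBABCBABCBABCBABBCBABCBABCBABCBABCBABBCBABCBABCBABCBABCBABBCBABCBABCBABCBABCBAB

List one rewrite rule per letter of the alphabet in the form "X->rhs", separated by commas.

  step 0 ⇒ step 1: CACA ⇒ B·B·B·B
    A ↦ B
    C ↦ B
    B ↦ CBA  (constrained at step 1)

A->B, B->CBA, C->B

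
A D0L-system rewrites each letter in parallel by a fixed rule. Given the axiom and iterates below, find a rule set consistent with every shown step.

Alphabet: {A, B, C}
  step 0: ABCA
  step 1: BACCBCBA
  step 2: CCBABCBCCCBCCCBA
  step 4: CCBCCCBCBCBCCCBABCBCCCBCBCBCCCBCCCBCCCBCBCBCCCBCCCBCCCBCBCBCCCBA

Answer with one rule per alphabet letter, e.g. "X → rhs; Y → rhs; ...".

A->BA, B->CC, C->BC

  step 1 ⇒ step 2: BACCBCBA ⇒ CC·BA·BC·BC·CC·BC·CC·BA
    A ↦ BA
    B ↦ CC
    C ↦ BC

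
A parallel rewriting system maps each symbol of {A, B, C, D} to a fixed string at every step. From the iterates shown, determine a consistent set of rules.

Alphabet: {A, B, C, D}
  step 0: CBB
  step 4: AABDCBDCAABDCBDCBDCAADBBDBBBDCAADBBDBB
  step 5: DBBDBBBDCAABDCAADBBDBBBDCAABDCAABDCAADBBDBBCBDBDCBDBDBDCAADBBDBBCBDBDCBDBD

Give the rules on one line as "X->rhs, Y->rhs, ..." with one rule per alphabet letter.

  step 4 ⇒ step 5: AABDCBDCAABDCBDCBDCAADBBDBBBDCAADBBDBB ⇒ DBB·DBB·BD·C·AA·BD·C·AA·DBB·DBB·BD·C·AA·BD·C·AA·BD·C·AA·DBB·DBB·C·BD·BD·C·BD·BD·BD·C·AA·DBB·DBB·C·BD·BD·C·BD·BD
    A ↦ DBB
    B ↦ BD
    C ↦ AA
    D ↦ C

A->DBB, B->BD, C->AA, D->C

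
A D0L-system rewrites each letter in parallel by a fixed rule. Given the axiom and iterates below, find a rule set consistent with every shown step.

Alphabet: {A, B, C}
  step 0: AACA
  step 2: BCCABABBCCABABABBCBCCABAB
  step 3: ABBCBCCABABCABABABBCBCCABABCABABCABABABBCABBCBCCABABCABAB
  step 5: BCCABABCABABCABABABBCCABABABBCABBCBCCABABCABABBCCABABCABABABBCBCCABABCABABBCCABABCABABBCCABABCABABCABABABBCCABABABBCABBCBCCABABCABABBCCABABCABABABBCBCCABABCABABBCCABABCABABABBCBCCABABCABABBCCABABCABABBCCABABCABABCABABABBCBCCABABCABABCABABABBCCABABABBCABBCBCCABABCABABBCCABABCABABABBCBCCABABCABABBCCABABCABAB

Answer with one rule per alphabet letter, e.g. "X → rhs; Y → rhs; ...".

A->CAB, B->AB, C->BC

  step 2 ⇒ step 3: BCCABABBCCABABABBCBCCABAB ⇒ AB·BC·BC·CAB·AB·CAB·AB·AB·BC·BC·CAB·AB·CAB·AB·CAB·AB·AB·BC·AB·BC·BC·CAB·AB·CAB·AB
    A ↦ CAB
    B ↦ AB
    C ↦ BC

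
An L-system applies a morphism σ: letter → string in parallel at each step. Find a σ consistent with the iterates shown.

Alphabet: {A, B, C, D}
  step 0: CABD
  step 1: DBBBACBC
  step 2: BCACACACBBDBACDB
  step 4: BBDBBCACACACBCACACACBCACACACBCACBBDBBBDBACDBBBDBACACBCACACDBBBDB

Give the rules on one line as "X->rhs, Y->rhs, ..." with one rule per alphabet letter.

  step 1 ⇒ step 2: DBBBACBC ⇒ BC·AC·AC·AC·BB·DB·AC·DB
    A ↦ BB
    B ↦ AC
    C ↦ DB
    D ↦ BC

A->BB, B->AC, C->DB, D->BC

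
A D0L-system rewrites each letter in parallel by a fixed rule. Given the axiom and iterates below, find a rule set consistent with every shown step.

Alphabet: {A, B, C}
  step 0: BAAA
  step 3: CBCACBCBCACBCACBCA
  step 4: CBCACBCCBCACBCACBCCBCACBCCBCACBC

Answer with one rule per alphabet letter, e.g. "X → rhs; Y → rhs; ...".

  step 3 ⇒ step 4: CBCACBCBCACBCACBCA ⇒ CB·CA·CB·C·CB·CA·CB·CA·CB·C·CB·CA·CB·C·CB·CA·CB·C
    A ↦ C
    B ↦ CA
    C ↦ CB

A->C, B->CA, C->CB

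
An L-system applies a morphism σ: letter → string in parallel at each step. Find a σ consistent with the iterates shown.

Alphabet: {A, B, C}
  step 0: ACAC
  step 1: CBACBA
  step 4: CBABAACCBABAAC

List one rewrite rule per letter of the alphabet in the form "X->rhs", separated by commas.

A->C, B->A, C->BA

  step 0 ⇒ step 1: ACAC ⇒ C·BA·C·BA
    A ↦ C
    C ↦ BA
    B ↦ A  (constrained at step 1)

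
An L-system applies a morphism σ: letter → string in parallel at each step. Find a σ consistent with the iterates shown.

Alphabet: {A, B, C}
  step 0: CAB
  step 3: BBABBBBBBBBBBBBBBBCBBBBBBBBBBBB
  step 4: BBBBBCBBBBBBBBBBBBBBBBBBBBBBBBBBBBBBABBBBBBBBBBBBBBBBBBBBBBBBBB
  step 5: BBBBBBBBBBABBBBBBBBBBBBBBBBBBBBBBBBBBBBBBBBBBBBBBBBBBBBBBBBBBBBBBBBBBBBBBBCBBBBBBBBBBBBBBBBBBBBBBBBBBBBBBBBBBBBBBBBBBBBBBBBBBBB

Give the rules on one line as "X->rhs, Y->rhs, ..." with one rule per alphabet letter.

  step 4 ⇒ step 5: BBBBBCBBBBBBBBBBBBBBBBBBBBBBBBBBBBBBABBBBBBBBBBBBBBBBBBBBBBBBBB ⇒ BB·BB·BB·BB·BB·ABB·BB·BB·BB·BB·BB·BB·BB·BB·BB·BB·BB·BB·BB·BB·BB·BB·BB·BB·BB·BB·BB·BB·BB·BB·BB·BB·BB·BB·BB·BB·BC·BB·BB·BB·BB·BB·BB·BB·BB·BB·BB·BB·BB·BB·BB·BB·BB·BB·BB·BB·BB·BB·BB·BB·BB·BB·BB
    A ↦ BC
    B ↦ BB
    C ↦ ABB

A->BC, B->BB, C->ABB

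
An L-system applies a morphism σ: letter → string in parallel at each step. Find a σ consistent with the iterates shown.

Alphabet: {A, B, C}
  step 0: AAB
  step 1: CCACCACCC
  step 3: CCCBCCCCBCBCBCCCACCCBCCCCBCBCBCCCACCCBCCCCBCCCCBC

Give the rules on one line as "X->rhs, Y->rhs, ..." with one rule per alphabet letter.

  step 0 ⇒ step 1: AAB ⇒ CCA·CCA·CCC
    A ↦ CCA
    B ↦ CCC
    C ↦ BC  (constrained at step 1)

A->CCA, B->CCC, C->BC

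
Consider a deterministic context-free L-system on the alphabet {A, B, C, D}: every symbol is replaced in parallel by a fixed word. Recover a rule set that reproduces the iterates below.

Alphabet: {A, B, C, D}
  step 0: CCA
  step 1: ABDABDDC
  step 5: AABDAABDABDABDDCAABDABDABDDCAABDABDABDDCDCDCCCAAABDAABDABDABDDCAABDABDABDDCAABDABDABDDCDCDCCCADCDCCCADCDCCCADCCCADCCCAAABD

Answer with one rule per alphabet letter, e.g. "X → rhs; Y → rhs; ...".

A->DC, B->CC, C->ABD, D->A

  step 0 ⇒ step 1: CCA ⇒ ABD·ABD·DC
    A ↦ DC
    C ↦ ABD
    B ↦ CC  (constrained at step 1)
    D ↦ A  (constrained at step 1)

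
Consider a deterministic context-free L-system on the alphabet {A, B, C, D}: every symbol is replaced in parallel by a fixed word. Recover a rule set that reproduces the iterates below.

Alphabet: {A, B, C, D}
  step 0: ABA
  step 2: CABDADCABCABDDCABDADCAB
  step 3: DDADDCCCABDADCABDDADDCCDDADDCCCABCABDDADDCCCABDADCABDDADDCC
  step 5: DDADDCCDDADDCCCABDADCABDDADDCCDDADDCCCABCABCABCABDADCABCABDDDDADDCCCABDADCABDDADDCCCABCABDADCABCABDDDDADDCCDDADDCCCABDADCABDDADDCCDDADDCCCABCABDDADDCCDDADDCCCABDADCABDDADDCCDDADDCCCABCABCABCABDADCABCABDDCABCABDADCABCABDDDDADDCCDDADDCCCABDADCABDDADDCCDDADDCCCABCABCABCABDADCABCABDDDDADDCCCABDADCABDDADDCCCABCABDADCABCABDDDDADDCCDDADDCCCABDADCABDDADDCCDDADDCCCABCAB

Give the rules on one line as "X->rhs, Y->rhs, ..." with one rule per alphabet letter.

  step 2 ⇒ step 3: CABDADCABCABDDCABDADCAB ⇒ D·DAD·DCC·CAB·DAD·CAB·D·DAD·DCC·D·DAD·DCC·CAB·CAB·D·DAD·DCC·CAB·DAD·CAB·D·DAD·DCC
    A ↦ DAD
    B ↦ DCC
    C ↦ D
    D ↦ CAB

A->DAD, B->DCC, C->D, D->CAB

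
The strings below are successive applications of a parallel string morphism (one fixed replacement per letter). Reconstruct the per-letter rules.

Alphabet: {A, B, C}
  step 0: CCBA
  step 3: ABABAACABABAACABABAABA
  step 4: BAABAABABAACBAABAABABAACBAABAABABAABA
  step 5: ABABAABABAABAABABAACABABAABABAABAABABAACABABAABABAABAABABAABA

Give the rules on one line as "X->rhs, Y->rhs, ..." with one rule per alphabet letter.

A->BA, B->A, C->AC

  step 4 ⇒ step 5: BAABAABABAACBAABAABABAACBAABAABABAABA ⇒ A·BA·BA·A·BA·BA·A·BA·A·BA·BA·AC·A·BA·BA·A·BA·BA·A·BA·A·BA·BA·AC·A·BA·BA·A·BA·BA·A·BA·A·BA·BA·A·BA
    A ↦ BA
    B ↦ A
    C ↦ AC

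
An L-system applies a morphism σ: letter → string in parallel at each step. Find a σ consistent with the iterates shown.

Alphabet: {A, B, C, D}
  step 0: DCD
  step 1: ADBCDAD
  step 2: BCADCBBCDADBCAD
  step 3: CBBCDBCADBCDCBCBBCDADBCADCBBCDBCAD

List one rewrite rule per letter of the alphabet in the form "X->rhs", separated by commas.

  step 2 ⇒ step 3: BCADCBBCDADBCAD ⇒ CB·BCD·BC·AD·BCD·CB·CB·BCD·AD·BC·AD·CB·BCD·BC·AD
    A ↦ BC
    B ↦ CB
    C ↦ BCD
    D ↦ AD

A->BC, B->CB, C->BCD, D->AD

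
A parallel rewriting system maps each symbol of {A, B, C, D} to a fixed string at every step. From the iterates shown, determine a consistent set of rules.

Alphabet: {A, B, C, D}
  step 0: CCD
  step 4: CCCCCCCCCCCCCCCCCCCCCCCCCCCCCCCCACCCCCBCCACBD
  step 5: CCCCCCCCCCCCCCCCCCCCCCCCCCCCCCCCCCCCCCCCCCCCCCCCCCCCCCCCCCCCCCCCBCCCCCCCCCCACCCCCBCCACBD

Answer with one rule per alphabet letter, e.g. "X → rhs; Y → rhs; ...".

  step 4 ⇒ step 5: CCCCCCCCCCCCCCCCCCCCCCCCCCCCCCCCACCCCCBCCACBD ⇒ CC·CC·CC·CC·CC·CC·CC·CC·CC·CC·CC·CC·CC·CC·CC·CC·CC·CC·CC·CC·CC·CC·CC·CC·CC·CC·CC·CC·CC·CC·CC·CC·B·CC·CC·CC·CC·CC·AC·CC·CC·B·CC·AC·BD
    A ↦ B
    B ↦ AC
    C ↦ CC
    D ↦ BD

A->B, B->AC, C->CC, D->BD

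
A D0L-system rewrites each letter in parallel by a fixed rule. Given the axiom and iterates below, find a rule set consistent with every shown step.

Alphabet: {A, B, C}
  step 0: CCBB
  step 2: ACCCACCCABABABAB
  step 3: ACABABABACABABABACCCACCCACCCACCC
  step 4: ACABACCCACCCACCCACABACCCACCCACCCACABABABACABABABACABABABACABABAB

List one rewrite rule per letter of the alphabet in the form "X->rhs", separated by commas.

A->AC, B->CC, C->AB

  step 3 ⇒ step 4: ACABABABACABABABACCCACCCACCCACCC ⇒ AC·AB·AC·CC·AC·CC·AC·CC·AC·AB·AC·CC·AC·CC·AC·CC·AC·AB·AB·AB·AC·AB·AB·AB·AC·AB·AB·AB·AC·AB·AB·AB
    A ↦ AC
    B ↦ CC
    C ↦ AB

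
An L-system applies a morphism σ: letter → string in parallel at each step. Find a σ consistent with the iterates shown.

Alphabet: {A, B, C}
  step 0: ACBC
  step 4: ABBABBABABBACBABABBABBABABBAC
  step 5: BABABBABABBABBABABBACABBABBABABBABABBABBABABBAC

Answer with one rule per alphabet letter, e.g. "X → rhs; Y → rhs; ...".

  step 4 ⇒ step 5: ABBABBABABBACBABABBABBABABBAC ⇒ B·AB·AB·B·AB·AB·B·AB·B·AB·AB·B·AC·AB·B·AB·B·AB·AB·B·AB·AB·B·AB·B·AB·AB·B·AC
    A ↦ B
    B ↦ AB
    C ↦ AC

A->B, B->AB, C->AC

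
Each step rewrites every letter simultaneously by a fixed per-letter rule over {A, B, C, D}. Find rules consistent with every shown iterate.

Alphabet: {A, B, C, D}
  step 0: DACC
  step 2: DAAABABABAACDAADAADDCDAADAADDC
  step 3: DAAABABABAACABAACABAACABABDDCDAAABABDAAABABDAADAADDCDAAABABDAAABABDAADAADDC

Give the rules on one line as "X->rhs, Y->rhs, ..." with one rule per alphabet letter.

  step 2 ⇒ step 3: DAAABABABAACDAADAADDCDAADAADDC ⇒ DAA·AB·AB·AB·AAC·AB·AAC·AB·AAC·AB·AB·DDC·DAA·AB·AB·DAA·AB·AB·DAA·DAA·DDC·DAA·AB·AB·DAA·AB·AB·DAA·DAA·DDC
    A ↦ AB
    B ↦ AAC
    C ↦ DDC
    D ↦ DAA

A->AB, B->AAC, C->DDC, D->DAA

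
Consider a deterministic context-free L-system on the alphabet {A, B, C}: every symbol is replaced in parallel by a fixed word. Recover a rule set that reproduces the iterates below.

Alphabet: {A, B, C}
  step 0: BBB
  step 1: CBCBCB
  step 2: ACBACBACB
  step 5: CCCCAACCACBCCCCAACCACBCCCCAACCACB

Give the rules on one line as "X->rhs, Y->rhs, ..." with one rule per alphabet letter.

A->CC, B->CB, C->A

  step 1 ⇒ step 2: CBCBCB ⇒ A·CB·A·CB·A·CB
    B ↦ CB
    C ↦ A
    A ↦ CC  (constrained at step 2)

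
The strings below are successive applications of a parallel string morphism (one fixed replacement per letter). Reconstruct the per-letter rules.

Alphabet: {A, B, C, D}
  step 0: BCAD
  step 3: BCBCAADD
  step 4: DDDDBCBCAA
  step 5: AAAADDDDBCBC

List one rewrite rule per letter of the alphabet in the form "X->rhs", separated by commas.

A->BC, B->D, C->D, D->A

  step 4 ⇒ step 5: DDDDBCBCAA ⇒ A·A·A·A·D·D·D·D·BC·BC
    A ↦ BC
    B ↦ D
    C ↦ D
    D ↦ A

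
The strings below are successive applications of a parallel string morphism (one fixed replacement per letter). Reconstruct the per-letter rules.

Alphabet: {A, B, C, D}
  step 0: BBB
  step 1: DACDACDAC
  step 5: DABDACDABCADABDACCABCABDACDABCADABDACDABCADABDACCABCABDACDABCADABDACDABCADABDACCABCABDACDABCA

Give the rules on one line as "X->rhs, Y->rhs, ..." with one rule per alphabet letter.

A->B, B->DAC, C->CA, D->DA

  step 0 ⇒ step 1: BBB ⇒ DAC·DAC·DAC
    B ↦ DAC
    A ↦ B  (constrained at step 1)
    C ↦ CA  (constrained at step 1)
    D ↦ DA  (constrained at step 1)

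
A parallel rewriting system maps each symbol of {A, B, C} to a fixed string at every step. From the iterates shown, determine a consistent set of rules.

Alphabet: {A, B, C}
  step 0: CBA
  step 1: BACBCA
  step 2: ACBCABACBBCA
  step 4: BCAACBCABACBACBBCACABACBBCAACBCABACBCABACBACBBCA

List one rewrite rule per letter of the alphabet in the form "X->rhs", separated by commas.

  step 1 ⇒ step 2: BACBCA ⇒ ACB·CA·B·ACB·B·CA
    A ↦ CA
    B ↦ ACB
    C ↦ B

A->CA, B->ACB, C->B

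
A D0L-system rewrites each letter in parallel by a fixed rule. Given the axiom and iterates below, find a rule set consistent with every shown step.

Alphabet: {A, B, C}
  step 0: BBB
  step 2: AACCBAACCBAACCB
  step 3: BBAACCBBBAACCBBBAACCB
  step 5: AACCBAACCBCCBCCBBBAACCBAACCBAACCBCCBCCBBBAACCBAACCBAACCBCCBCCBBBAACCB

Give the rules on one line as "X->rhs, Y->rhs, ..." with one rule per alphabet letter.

  step 2 ⇒ step 3: AACCBAACCBAACCB ⇒ B·B·A·A·CCB·B·B·A·A·CCB·B·B·A·A·CCB
    A ↦ B
    B ↦ CCB
    C ↦ A

A->B, B->CCB, C->A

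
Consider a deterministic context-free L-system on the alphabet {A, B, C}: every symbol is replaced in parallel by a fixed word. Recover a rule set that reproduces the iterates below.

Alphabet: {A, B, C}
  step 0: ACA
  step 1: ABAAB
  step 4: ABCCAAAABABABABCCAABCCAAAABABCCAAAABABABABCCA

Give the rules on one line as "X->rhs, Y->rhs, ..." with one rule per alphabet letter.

  step 0 ⇒ step 1: ACA ⇒ AB·A·AB
    A ↦ AB
    C ↦ A
    B ↦ CCA  (constrained at step 1)

A->AB, B->CCA, C->A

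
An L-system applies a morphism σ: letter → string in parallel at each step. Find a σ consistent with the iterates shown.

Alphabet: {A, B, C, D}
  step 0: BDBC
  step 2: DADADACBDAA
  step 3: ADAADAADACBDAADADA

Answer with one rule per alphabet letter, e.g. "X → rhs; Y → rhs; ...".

A->DA, B->A, C->CBD, D->A

  step 2 ⇒ step 3: DADADACBDAA ⇒ A·DA·A·DA·A·DA·CBD·A·A·DA·DA
    A ↦ DA
    B ↦ A
    C ↦ CBD
    D ↦ A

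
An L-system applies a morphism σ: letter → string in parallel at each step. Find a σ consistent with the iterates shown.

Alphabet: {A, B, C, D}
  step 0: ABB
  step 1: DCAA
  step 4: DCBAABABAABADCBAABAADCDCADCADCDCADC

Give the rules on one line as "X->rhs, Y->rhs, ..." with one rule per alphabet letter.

  step 0 ⇒ step 1: ABB ⇒ DC·A·A
    A ↦ DC
    B ↦ A
    C ↦ ABA  (constrained at step 1)
    D ↦ BA  (constrained at step 1)

A->DC, B->A, C->ABA, D->BA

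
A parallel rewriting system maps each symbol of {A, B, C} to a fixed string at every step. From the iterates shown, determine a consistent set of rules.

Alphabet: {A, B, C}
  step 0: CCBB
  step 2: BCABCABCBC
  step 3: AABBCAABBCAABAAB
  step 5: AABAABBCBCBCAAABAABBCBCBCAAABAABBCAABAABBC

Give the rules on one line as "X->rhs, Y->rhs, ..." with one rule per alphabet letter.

  step 2 ⇒ step 3: BCABCABCBC ⇒ A·AB·BC·A·AB·BC·A·AB·A·AB
    A ↦ BC
    B ↦ A
    C ↦ AB

A->BC, B->A, C->AB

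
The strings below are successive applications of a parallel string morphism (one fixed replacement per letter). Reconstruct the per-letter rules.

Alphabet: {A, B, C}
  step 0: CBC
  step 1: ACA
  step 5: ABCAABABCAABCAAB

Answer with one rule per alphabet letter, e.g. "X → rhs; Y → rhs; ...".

  step 0 ⇒ step 1: CBC ⇒ A·C·A
    B ↦ C
    C ↦ A
    A ↦ AB  (constrained at step 1)

A->AB, B->C, C->A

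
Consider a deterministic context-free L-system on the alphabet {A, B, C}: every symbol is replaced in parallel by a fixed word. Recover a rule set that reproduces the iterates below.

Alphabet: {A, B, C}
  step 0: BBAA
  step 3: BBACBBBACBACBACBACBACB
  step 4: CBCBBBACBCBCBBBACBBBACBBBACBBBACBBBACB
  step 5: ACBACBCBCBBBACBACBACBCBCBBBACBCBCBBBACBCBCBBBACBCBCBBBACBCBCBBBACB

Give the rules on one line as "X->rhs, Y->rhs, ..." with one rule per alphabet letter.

  step 4 ⇒ step 5: CBCBBBACBCBCBBBACBBBACBBBACBBBACBBBACB ⇒ A·CB·A·CB·CB·CB·BB·A·CB·A·CB·A·CB·CB·CB·BB·A·CB·CB·CB·BB·A·CB·CB·CB·BB·A·CB·CB·CB·BB·A·CB·CB·CB·BB·A·CB
    A ↦ BB
    B ↦ CB
    C ↦ A

A->BB, B->CB, C->A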